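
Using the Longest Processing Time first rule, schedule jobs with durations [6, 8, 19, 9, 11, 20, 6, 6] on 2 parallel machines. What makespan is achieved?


Sort jobs in decreasing order (LPT): [20, 19, 11, 9, 8, 6, 6, 6]
Assign each job to the least loaded machine:
  Machine 1: jobs [20, 9, 8, 6], load = 43
  Machine 2: jobs [19, 11, 6, 6], load = 42
Makespan = max load = 43

43


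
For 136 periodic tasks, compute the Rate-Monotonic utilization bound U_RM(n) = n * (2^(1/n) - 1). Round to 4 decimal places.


Compute 2^(1/136) = 1.0051096806
Subtract 1: 1.0051096806 - 1 = 0.0051096806
Multiply by n: 136 * 0.0051096806 = 0.6949165616
Round to 4 dp: 0.6949

0.6949


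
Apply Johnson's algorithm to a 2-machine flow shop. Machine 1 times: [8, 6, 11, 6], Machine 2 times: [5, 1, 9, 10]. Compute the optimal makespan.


Apply Johnson's rule:
  Group 1 (a <= b): [(4, 6, 10)]
  Group 2 (a > b): [(3, 11, 9), (1, 8, 5), (2, 6, 1)]
Optimal job order: [4, 3, 1, 2]
Schedule:
  Job 4: M1 done at 6, M2 done at 16
  Job 3: M1 done at 17, M2 done at 26
  Job 1: M1 done at 25, M2 done at 31
  Job 2: M1 done at 31, M2 done at 32
Makespan = 32

32


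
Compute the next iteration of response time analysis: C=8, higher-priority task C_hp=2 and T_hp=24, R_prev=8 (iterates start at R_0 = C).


R_next = C + ceil(R_prev / T_hp) * C_hp
ceil(8 / 24) = ceil(0.3333) = 1
Interference = 1 * 2 = 2
R_next = 8 + 2 = 10

10


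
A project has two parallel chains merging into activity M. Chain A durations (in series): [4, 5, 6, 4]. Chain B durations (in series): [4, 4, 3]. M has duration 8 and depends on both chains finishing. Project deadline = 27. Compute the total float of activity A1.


Forward pass: ES(A1) = sum of predecessors on chain A = 0
EF = ES + duration = 0 + 4 = 4
Backward pass: LF(M) = deadline = 27; LS(M) = 27 - 8 = 19
LF(A1) = LS(M) - sum(successors on chain A) = 19 - 15 = 4
LS = LF - duration = 4 - 4 = 0
Total float = LS - ES = 0 - 0 = 0

0


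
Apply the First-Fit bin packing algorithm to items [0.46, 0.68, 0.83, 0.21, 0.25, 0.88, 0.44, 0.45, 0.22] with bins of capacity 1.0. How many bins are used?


Place items sequentially using First-Fit:
  Item 0.46 -> new Bin 1
  Item 0.68 -> new Bin 2
  Item 0.83 -> new Bin 3
  Item 0.21 -> Bin 1 (now 0.67)
  Item 0.25 -> Bin 1 (now 0.92)
  Item 0.88 -> new Bin 4
  Item 0.44 -> new Bin 5
  Item 0.45 -> Bin 5 (now 0.89)
  Item 0.22 -> Bin 2 (now 0.9)
Total bins used = 5

5


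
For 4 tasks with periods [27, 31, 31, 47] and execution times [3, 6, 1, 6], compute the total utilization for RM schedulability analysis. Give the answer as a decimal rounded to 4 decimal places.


Compute individual utilizations (exact fractions):
  Task 1: C/T = 3/27 = 1/9 (approx. 0.1111)
  Task 2: C/T = 6/31 (approx. 0.1935)
  Task 3: C/T = 1/31 (approx. 0.0323)
  Task 4: C/T = 6/47 (approx. 0.1277)
Total utilization U = 1/9 + 6/31 + 1/31 + 6/47 = 6092/13113
Rounded to 4 decimal places: U = 0.4646
RM (Liu & Layland) bound for 4 tasks = 0.756828; compare with U = 6092/13113 (approx. 0.464577)
U <= bound, so schedulable by RM sufficient condition.

0.4646


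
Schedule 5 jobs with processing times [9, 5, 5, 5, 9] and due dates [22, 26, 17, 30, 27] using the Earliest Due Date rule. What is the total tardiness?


Sort by due date (EDD order): [(5, 17), (9, 22), (5, 26), (9, 27), (5, 30)]
Compute completion times and tardiness:
  Job 1: p=5, d=17, C=5, tardiness=max(0,5-17)=0
  Job 2: p=9, d=22, C=14, tardiness=max(0,14-22)=0
  Job 3: p=5, d=26, C=19, tardiness=max(0,19-26)=0
  Job 4: p=9, d=27, C=28, tardiness=max(0,28-27)=1
  Job 5: p=5, d=30, C=33, tardiness=max(0,33-30)=3
Total tardiness = 4

4


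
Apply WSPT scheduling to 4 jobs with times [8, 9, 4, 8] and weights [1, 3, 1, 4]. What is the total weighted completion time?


Compute p/w ratios and sort ascending (WSPT): [(8, 4), (9, 3), (4, 1), (8, 1)]
Compute weighted completion times:
  Job (p=8,w=4): C=8, w*C=4*8=32
  Job (p=9,w=3): C=17, w*C=3*17=51
  Job (p=4,w=1): C=21, w*C=1*21=21
  Job (p=8,w=1): C=29, w*C=1*29=29
Total weighted completion time = 133

133


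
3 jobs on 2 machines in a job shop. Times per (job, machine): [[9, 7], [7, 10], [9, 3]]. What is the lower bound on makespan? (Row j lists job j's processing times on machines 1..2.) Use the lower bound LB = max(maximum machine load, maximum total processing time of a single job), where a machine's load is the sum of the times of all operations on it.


Machine loads:
  Machine 1: 9 + 7 + 9 = 25
  Machine 2: 7 + 10 + 3 = 20
Max machine load = 25
Job totals:
  Job 1: 16
  Job 2: 17
  Job 3: 12
Max job total = 17
Lower bound = max(25, 17) = 25

25


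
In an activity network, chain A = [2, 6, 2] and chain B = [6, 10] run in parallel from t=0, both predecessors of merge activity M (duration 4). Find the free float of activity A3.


ES(A3) = sum of predecessors on chain A = 8
EF(A3) = ES + duration = 8 + 2 = 10
Successor of A3 is M. ES(M) = max(sum(A), sum(B)) = max(10, 16) = 16
Free float = ES(successor) - EF(current) = 16 - 10 = 6

6


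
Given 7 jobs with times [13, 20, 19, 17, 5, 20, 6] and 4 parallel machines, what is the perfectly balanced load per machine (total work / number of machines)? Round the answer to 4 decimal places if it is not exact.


Total processing time = 13 + 20 + 19 + 17 + 5 + 20 + 6 = 100
Number of machines = 4
Ideal balanced load = 100 / 4 = 25.0

25.0


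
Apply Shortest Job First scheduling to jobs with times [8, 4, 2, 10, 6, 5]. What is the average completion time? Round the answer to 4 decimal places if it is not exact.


SJF order (ascending): [2, 4, 5, 6, 8, 10]
Completion times:
  Job 1: burst=2, C=2
  Job 2: burst=4, C=6
  Job 3: burst=5, C=11
  Job 4: burst=6, C=17
  Job 5: burst=8, C=25
  Job 6: burst=10, C=35
Average completion = 96/6 = 16.0

16.0


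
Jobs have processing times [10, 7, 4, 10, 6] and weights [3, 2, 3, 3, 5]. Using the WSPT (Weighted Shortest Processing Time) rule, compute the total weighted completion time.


Compute p/w ratios and sort ascending (WSPT): [(6, 5), (4, 3), (10, 3), (10, 3), (7, 2)]
Compute weighted completion times:
  Job (p=6,w=5): C=6, w*C=5*6=30
  Job (p=4,w=3): C=10, w*C=3*10=30
  Job (p=10,w=3): C=20, w*C=3*20=60
  Job (p=10,w=3): C=30, w*C=3*30=90
  Job (p=7,w=2): C=37, w*C=2*37=74
Total weighted completion time = 284

284


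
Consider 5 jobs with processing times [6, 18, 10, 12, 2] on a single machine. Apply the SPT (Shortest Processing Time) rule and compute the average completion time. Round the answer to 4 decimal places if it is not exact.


Sort jobs by processing time (SPT order): [2, 6, 10, 12, 18]
Compute completion times sequentially:
  Job 1: processing = 2, completes at 2
  Job 2: processing = 6, completes at 8
  Job 3: processing = 10, completes at 18
  Job 4: processing = 12, completes at 30
  Job 5: processing = 18, completes at 48
Sum of completion times = 106
Average completion time = 106/5 = 21.2

21.2


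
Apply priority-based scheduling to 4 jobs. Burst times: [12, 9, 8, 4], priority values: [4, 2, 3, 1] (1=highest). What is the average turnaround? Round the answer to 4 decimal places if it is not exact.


Sort by priority (ascending = highest first):
Order: [(1, 4), (2, 9), (3, 8), (4, 12)]
Completion times:
  Priority 1, burst=4, C=4
  Priority 2, burst=9, C=13
  Priority 3, burst=8, C=21
  Priority 4, burst=12, C=33
Average turnaround = 71/4 = 17.75

17.75


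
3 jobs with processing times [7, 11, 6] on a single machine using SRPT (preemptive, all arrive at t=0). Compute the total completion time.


Since all jobs arrive at t=0, SRPT equals SPT ordering.
SPT order: [6, 7, 11]
Completion times:
  Job 1: p=6, C=6
  Job 2: p=7, C=13
  Job 3: p=11, C=24
Total completion time = 6 + 13 + 24 = 43

43


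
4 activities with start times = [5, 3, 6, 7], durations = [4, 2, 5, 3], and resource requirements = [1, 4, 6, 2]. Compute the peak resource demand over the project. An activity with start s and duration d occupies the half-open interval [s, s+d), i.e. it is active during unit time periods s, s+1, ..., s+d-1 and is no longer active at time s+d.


Each activity i is active on [start_i, start_i + duration_i).
Compute total resource usage per time slot:
  t=0: active resources = [], total = 0
  t=1: active resources = [], total = 0
  t=2: active resources = [], total = 0
  t=3: active resources = [4], total = 4
  t=4: active resources = [4], total = 4
  t=5: active resources = [1], total = 1
  t=6: active resources = [1, 6], total = 7
  t=7: active resources = [1, 6, 2], total = 9
  t=8: active resources = [1, 6, 2], total = 9
  t=9: active resources = [6, 2], total = 8
  t=10: active resources = [6], total = 6
Peak resource demand = 9

9


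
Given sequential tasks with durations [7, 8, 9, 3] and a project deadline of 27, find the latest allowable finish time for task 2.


LF(activity 2) = deadline - sum of successor durations
Successors: activities 3 through 4 with durations [9, 3]
Sum of successor durations = 12
LF = 27 - 12 = 15

15


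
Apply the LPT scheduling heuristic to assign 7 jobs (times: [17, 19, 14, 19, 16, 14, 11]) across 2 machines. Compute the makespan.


Sort jobs in decreasing order (LPT): [19, 19, 17, 16, 14, 14, 11]
Assign each job to the least loaded machine:
  Machine 1: jobs [19, 17, 14], load = 50
  Machine 2: jobs [19, 16, 14, 11], load = 60
Makespan = max load = 60

60


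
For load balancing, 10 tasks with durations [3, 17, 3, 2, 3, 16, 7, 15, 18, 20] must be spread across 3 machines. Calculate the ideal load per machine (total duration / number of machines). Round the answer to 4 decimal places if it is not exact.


Total processing time = 3 + 17 + 3 + 2 + 3 + 16 + 7 + 15 + 18 + 20 = 104
Number of machines = 3
Ideal balanced load = 104 / 3 = 34.6667

34.6667


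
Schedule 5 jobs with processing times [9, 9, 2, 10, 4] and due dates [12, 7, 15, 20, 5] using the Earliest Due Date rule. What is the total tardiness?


Sort by due date (EDD order): [(4, 5), (9, 7), (9, 12), (2, 15), (10, 20)]
Compute completion times and tardiness:
  Job 1: p=4, d=5, C=4, tardiness=max(0,4-5)=0
  Job 2: p=9, d=7, C=13, tardiness=max(0,13-7)=6
  Job 3: p=9, d=12, C=22, tardiness=max(0,22-12)=10
  Job 4: p=2, d=15, C=24, tardiness=max(0,24-15)=9
  Job 5: p=10, d=20, C=34, tardiness=max(0,34-20)=14
Total tardiness = 39

39


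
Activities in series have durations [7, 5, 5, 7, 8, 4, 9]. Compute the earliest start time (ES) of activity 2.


Activity 2 starts after activities 1 through 1 complete.
Predecessor durations: [7]
ES = 7 = 7

7


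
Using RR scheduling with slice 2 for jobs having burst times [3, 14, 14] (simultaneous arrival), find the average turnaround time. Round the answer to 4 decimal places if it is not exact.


Time quantum = 2
Execution trace:
  J1 runs 2 units, time = 2
  J2 runs 2 units, time = 4
  J3 runs 2 units, time = 6
  J1 runs 1 units, time = 7
  J2 runs 2 units, time = 9
  J3 runs 2 units, time = 11
  J2 runs 2 units, time = 13
  J3 runs 2 units, time = 15
  J2 runs 2 units, time = 17
  J3 runs 2 units, time = 19
  J2 runs 2 units, time = 21
  J3 runs 2 units, time = 23
  J2 runs 2 units, time = 25
  J3 runs 2 units, time = 27
  J2 runs 2 units, time = 29
  J3 runs 2 units, time = 31
Finish times: [7, 29, 31]
Average turnaround = 67/3 = 22.3333

22.3333


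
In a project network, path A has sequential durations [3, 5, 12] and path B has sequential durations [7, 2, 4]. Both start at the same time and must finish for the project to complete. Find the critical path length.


Path A total = 3 + 5 + 12 = 20
Path B total = 7 + 2 + 4 = 13
Critical path = longest path = max(20, 13) = 20

20


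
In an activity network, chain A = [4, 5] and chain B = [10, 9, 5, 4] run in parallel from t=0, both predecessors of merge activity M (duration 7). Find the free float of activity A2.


ES(A2) = sum of predecessors on chain A = 4
EF(A2) = ES + duration = 4 + 5 = 9
Successor of A2 is M. ES(M) = max(sum(A), sum(B)) = max(9, 28) = 28
Free float = ES(successor) - EF(current) = 28 - 9 = 19

19


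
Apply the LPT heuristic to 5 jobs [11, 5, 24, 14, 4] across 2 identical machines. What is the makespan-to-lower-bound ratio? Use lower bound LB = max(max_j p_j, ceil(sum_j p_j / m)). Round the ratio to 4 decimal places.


LPT order: [24, 14, 11, 5, 4]
Machine loads after assignment: [29, 29]
LPT makespan = 29
Lower bound = max(max_job, ceil(total/2)) = max(24, 29) = 29
Ratio = 29 / 29 = 1.0

1.0


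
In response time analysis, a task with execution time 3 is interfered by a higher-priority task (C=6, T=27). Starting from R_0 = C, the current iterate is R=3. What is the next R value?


R_next = C + ceil(R_prev / T_hp) * C_hp
ceil(3 / 27) = ceil(0.1111) = 1
Interference = 1 * 6 = 6
R_next = 3 + 6 = 9

9


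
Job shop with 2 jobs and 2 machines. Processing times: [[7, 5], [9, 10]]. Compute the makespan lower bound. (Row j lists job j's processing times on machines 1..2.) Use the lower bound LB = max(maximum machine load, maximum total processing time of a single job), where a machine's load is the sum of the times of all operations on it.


Machine loads:
  Machine 1: 7 + 9 = 16
  Machine 2: 5 + 10 = 15
Max machine load = 16
Job totals:
  Job 1: 12
  Job 2: 19
Max job total = 19
Lower bound = max(16, 19) = 19

19


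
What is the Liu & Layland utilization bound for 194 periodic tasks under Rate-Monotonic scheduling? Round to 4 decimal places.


Compute 2^(1/194) = 1.0035793141
Subtract 1: 1.0035793141 - 1 = 0.0035793141
Multiply by n: 194 * 0.0035793141 = 0.6943869354
Round to 4 dp: 0.6944

0.6944


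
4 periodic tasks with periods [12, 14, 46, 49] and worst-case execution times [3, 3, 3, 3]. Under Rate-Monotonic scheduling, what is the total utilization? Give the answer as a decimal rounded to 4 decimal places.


Compute individual utilizations (exact fractions):
  Task 1: C/T = 3/12 = 1/4 (approx. 0.25)
  Task 2: C/T = 3/14 (approx. 0.2143)
  Task 3: C/T = 3/46 (approx. 0.0652)
  Task 4: C/T = 3/49 (approx. 0.0612)
Total utilization U = 1/4 + 3/14 + 3/46 + 3/49 = 2663/4508
Rounded to 4 decimal places: U = 0.5907
RM (Liu & Layland) bound for 4 tasks = 0.756828; compare with U = 2663/4508 (approx. 0.590728)
U <= bound, so schedulable by RM sufficient condition.

0.5907


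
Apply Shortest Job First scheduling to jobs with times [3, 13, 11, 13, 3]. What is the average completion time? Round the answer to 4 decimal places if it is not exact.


SJF order (ascending): [3, 3, 11, 13, 13]
Completion times:
  Job 1: burst=3, C=3
  Job 2: burst=3, C=6
  Job 3: burst=11, C=17
  Job 4: burst=13, C=30
  Job 5: burst=13, C=43
Average completion = 99/5 = 19.8

19.8


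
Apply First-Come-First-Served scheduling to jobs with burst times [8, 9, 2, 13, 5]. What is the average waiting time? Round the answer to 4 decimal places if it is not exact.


FCFS order (as given): [8, 9, 2, 13, 5]
Waiting times:
  Job 1: wait = 0
  Job 2: wait = 8
  Job 3: wait = 17
  Job 4: wait = 19
  Job 5: wait = 32
Sum of waiting times = 76
Average waiting time = 76/5 = 15.2

15.2


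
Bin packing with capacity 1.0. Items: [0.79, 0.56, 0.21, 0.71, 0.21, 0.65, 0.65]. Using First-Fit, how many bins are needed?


Place items sequentially using First-Fit:
  Item 0.79 -> new Bin 1
  Item 0.56 -> new Bin 2
  Item 0.21 -> Bin 1 (now 1.0)
  Item 0.71 -> new Bin 3
  Item 0.21 -> Bin 2 (now 0.77)
  Item 0.65 -> new Bin 4
  Item 0.65 -> new Bin 5
Total bins used = 5

5


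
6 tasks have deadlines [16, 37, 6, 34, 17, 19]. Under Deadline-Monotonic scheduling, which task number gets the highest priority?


Sort tasks by relative deadline (ascending):
  Task 3: deadline = 6
  Task 1: deadline = 16
  Task 5: deadline = 17
  Task 6: deadline = 19
  Task 4: deadline = 34
  Task 2: deadline = 37
Priority order (highest first): [3, 1, 5, 6, 4, 2]
Highest priority task = 3

3


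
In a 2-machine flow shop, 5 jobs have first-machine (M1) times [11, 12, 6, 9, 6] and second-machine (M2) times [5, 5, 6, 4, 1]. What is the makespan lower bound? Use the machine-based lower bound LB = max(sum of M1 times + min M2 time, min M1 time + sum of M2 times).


LB1 = sum(M1 times) + min(M2 times) = 44 + 1 = 45
LB2 = min(M1 times) + sum(M2 times) = 6 + 21 = 27
Lower bound = max(LB1, LB2) = max(45, 27) = 45

45


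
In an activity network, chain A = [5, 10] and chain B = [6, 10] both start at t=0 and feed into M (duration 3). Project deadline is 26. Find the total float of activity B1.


Forward pass: ES(B1) = sum of predecessors on chain B = 0
EF = ES + duration = 0 + 6 = 6
Backward pass: LF(M) = deadline = 26; LS(M) = 26 - 3 = 23
LF(B1) = LS(M) - sum(successors on chain B) = 23 - 10 = 13
LS = LF - duration = 13 - 6 = 7
Total float = LS - ES = 7 - 0 = 7

7


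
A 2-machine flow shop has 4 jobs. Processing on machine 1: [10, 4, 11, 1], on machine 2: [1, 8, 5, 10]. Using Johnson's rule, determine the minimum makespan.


Apply Johnson's rule:
  Group 1 (a <= b): [(4, 1, 10), (2, 4, 8)]
  Group 2 (a > b): [(3, 11, 5), (1, 10, 1)]
Optimal job order: [4, 2, 3, 1]
Schedule:
  Job 4: M1 done at 1, M2 done at 11
  Job 2: M1 done at 5, M2 done at 19
  Job 3: M1 done at 16, M2 done at 24
  Job 1: M1 done at 26, M2 done at 27
Makespan = 27

27


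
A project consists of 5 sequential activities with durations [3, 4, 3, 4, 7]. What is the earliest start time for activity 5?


Activity 5 starts after activities 1 through 4 complete.
Predecessor durations: [3, 4, 3, 4]
ES = 3 + 4 + 3 + 4 = 14

14


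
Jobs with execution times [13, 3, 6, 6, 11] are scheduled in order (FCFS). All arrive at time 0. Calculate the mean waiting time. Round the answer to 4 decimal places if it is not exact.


FCFS order (as given): [13, 3, 6, 6, 11]
Waiting times:
  Job 1: wait = 0
  Job 2: wait = 13
  Job 3: wait = 16
  Job 4: wait = 22
  Job 5: wait = 28
Sum of waiting times = 79
Average waiting time = 79/5 = 15.8

15.8


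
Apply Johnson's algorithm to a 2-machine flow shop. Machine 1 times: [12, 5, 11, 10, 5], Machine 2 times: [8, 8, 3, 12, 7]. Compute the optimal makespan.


Apply Johnson's rule:
  Group 1 (a <= b): [(2, 5, 8), (5, 5, 7), (4, 10, 12)]
  Group 2 (a > b): [(1, 12, 8), (3, 11, 3)]
Optimal job order: [2, 5, 4, 1, 3]
Schedule:
  Job 2: M1 done at 5, M2 done at 13
  Job 5: M1 done at 10, M2 done at 20
  Job 4: M1 done at 20, M2 done at 32
  Job 1: M1 done at 32, M2 done at 40
  Job 3: M1 done at 43, M2 done at 46
Makespan = 46

46


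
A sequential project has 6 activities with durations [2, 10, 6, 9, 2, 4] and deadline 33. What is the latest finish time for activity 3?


LF(activity 3) = deadline - sum of successor durations
Successors: activities 4 through 6 with durations [9, 2, 4]
Sum of successor durations = 15
LF = 33 - 15 = 18

18


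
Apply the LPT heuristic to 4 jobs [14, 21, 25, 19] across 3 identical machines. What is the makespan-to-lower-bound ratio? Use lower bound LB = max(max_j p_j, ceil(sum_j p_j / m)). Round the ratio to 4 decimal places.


LPT order: [25, 21, 19, 14]
Machine loads after assignment: [25, 21, 33]
LPT makespan = 33
Lower bound = max(max_job, ceil(total/3)) = max(25, 27) = 27
Ratio = 33 / 27 = 1.2222

1.2222


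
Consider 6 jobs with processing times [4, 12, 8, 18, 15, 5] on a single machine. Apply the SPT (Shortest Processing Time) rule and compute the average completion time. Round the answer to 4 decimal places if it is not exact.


Sort jobs by processing time (SPT order): [4, 5, 8, 12, 15, 18]
Compute completion times sequentially:
  Job 1: processing = 4, completes at 4
  Job 2: processing = 5, completes at 9
  Job 3: processing = 8, completes at 17
  Job 4: processing = 12, completes at 29
  Job 5: processing = 15, completes at 44
  Job 6: processing = 18, completes at 62
Sum of completion times = 165
Average completion time = 165/6 = 27.5

27.5


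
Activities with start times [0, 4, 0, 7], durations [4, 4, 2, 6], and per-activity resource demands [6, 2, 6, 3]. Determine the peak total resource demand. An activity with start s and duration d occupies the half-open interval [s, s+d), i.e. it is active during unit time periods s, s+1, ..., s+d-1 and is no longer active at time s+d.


Each activity i is active on [start_i, start_i + duration_i).
Compute total resource usage per time slot:
  t=0: active resources = [6, 6], total = 12
  t=1: active resources = [6, 6], total = 12
  t=2: active resources = [6], total = 6
  t=3: active resources = [6], total = 6
  t=4: active resources = [2], total = 2
  t=5: active resources = [2], total = 2
  t=6: active resources = [2], total = 2
  t=7: active resources = [2, 3], total = 5
  t=8: active resources = [3], total = 3
  t=9: active resources = [3], total = 3
  t=10: active resources = [3], total = 3
  t=11: active resources = [3], total = 3
  t=12: active resources = [3], total = 3
Peak resource demand = 12

12


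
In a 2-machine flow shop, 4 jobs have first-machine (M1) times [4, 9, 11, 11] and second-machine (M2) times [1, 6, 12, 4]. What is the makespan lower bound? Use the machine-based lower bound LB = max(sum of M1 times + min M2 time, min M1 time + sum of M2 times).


LB1 = sum(M1 times) + min(M2 times) = 35 + 1 = 36
LB2 = min(M1 times) + sum(M2 times) = 4 + 23 = 27
Lower bound = max(LB1, LB2) = max(36, 27) = 36

36


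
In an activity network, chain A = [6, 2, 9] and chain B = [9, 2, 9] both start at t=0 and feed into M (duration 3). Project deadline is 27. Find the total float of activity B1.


Forward pass: ES(B1) = sum of predecessors on chain B = 0
EF = ES + duration = 0 + 9 = 9
Backward pass: LF(M) = deadline = 27; LS(M) = 27 - 3 = 24
LF(B1) = LS(M) - sum(successors on chain B) = 24 - 11 = 13
LS = LF - duration = 13 - 9 = 4
Total float = LS - ES = 4 - 0 = 4

4


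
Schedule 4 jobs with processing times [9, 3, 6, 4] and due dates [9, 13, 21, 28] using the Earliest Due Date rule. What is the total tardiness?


Sort by due date (EDD order): [(9, 9), (3, 13), (6, 21), (4, 28)]
Compute completion times and tardiness:
  Job 1: p=9, d=9, C=9, tardiness=max(0,9-9)=0
  Job 2: p=3, d=13, C=12, tardiness=max(0,12-13)=0
  Job 3: p=6, d=21, C=18, tardiness=max(0,18-21)=0
  Job 4: p=4, d=28, C=22, tardiness=max(0,22-28)=0
Total tardiness = 0

0


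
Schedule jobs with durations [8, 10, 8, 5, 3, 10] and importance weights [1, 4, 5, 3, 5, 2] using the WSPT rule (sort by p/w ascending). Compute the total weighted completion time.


Compute p/w ratios and sort ascending (WSPT): [(3, 5), (8, 5), (5, 3), (10, 4), (10, 2), (8, 1)]
Compute weighted completion times:
  Job (p=3,w=5): C=3, w*C=5*3=15
  Job (p=8,w=5): C=11, w*C=5*11=55
  Job (p=5,w=3): C=16, w*C=3*16=48
  Job (p=10,w=4): C=26, w*C=4*26=104
  Job (p=10,w=2): C=36, w*C=2*36=72
  Job (p=8,w=1): C=44, w*C=1*44=44
Total weighted completion time = 338

338


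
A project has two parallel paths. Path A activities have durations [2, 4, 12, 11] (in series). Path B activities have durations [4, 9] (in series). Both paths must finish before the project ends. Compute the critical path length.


Path A total = 2 + 4 + 12 + 11 = 29
Path B total = 4 + 9 = 13
Critical path = longest path = max(29, 13) = 29

29


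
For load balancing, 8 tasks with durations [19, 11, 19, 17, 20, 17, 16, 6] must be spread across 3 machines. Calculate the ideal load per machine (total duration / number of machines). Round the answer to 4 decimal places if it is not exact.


Total processing time = 19 + 11 + 19 + 17 + 20 + 17 + 16 + 6 = 125
Number of machines = 3
Ideal balanced load = 125 / 3 = 41.6667

41.6667


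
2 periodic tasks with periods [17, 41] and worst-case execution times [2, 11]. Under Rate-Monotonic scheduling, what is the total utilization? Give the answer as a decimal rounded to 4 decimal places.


Compute individual utilizations (exact fractions):
  Task 1: C/T = 2/17 (approx. 0.1176)
  Task 2: C/T = 11/41 (approx. 0.2683)
Total utilization U = 2/17 + 11/41 = 269/697
Rounded to 4 decimal places: U = 0.3859
RM (Liu & Layland) bound for 2 tasks = 0.828427; compare with U = 269/697 (approx. 0.385940)
U <= bound, so schedulable by RM sufficient condition.

0.3859


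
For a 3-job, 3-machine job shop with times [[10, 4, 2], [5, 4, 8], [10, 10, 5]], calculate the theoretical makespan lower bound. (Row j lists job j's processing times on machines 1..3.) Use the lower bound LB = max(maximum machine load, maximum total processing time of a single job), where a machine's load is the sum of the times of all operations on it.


Machine loads:
  Machine 1: 10 + 5 + 10 = 25
  Machine 2: 4 + 4 + 10 = 18
  Machine 3: 2 + 8 + 5 = 15
Max machine load = 25
Job totals:
  Job 1: 16
  Job 2: 17
  Job 3: 25
Max job total = 25
Lower bound = max(25, 25) = 25

25


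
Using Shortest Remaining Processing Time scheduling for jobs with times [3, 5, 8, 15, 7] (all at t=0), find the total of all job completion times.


Since all jobs arrive at t=0, SRPT equals SPT ordering.
SPT order: [3, 5, 7, 8, 15]
Completion times:
  Job 1: p=3, C=3
  Job 2: p=5, C=8
  Job 3: p=7, C=15
  Job 4: p=8, C=23
  Job 5: p=15, C=38
Total completion time = 3 + 8 + 15 + 23 + 38 = 87

87


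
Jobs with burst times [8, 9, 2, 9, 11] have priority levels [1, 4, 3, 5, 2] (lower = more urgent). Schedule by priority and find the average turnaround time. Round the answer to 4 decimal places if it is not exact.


Sort by priority (ascending = highest first):
Order: [(1, 8), (2, 11), (3, 2), (4, 9), (5, 9)]
Completion times:
  Priority 1, burst=8, C=8
  Priority 2, burst=11, C=19
  Priority 3, burst=2, C=21
  Priority 4, burst=9, C=30
  Priority 5, burst=9, C=39
Average turnaround = 117/5 = 23.4

23.4


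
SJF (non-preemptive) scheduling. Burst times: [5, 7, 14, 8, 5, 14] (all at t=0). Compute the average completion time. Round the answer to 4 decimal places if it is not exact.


SJF order (ascending): [5, 5, 7, 8, 14, 14]
Completion times:
  Job 1: burst=5, C=5
  Job 2: burst=5, C=10
  Job 3: burst=7, C=17
  Job 4: burst=8, C=25
  Job 5: burst=14, C=39
  Job 6: burst=14, C=53
Average completion = 149/6 = 24.8333

24.8333


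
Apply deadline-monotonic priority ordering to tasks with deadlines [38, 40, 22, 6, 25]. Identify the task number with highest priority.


Sort tasks by relative deadline (ascending):
  Task 4: deadline = 6
  Task 3: deadline = 22
  Task 5: deadline = 25
  Task 1: deadline = 38
  Task 2: deadline = 40
Priority order (highest first): [4, 3, 5, 1, 2]
Highest priority task = 4

4


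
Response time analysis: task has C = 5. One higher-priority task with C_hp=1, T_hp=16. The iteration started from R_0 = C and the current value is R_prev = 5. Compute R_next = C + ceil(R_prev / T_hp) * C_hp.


R_next = C + ceil(R_prev / T_hp) * C_hp
ceil(5 / 16) = ceil(0.3125) = 1
Interference = 1 * 1 = 1
R_next = 5 + 1 = 6

6


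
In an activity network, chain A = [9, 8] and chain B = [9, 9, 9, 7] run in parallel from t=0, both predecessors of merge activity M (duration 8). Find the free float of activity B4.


ES(B4) = sum of predecessors on chain B = 27
EF(B4) = ES + duration = 27 + 7 = 34
Successor of B4 is M. ES(M) = max(sum(A), sum(B)) = max(17, 34) = 34
Free float = ES(successor) - EF(current) = 34 - 34 = 0

0


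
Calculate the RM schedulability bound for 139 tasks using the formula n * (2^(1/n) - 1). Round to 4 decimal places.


Compute 2^(1/139) = 1.0049991245
Subtract 1: 1.0049991245 - 1 = 0.0049991245
Multiply by n: 139 * 0.0049991245 = 0.6948783055
Round to 4 dp: 0.6949

0.6949


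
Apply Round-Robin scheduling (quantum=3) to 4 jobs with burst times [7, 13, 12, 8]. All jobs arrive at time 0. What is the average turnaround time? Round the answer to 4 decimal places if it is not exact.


Time quantum = 3
Execution trace:
  J1 runs 3 units, time = 3
  J2 runs 3 units, time = 6
  J3 runs 3 units, time = 9
  J4 runs 3 units, time = 12
  J1 runs 3 units, time = 15
  J2 runs 3 units, time = 18
  J3 runs 3 units, time = 21
  J4 runs 3 units, time = 24
  J1 runs 1 units, time = 25
  J2 runs 3 units, time = 28
  J3 runs 3 units, time = 31
  J4 runs 2 units, time = 33
  J2 runs 3 units, time = 36
  J3 runs 3 units, time = 39
  J2 runs 1 units, time = 40
Finish times: [25, 40, 39, 33]
Average turnaround = 137/4 = 34.25

34.25


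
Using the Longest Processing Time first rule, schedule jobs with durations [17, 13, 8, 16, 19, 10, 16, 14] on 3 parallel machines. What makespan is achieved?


Sort jobs in decreasing order (LPT): [19, 17, 16, 16, 14, 13, 10, 8]
Assign each job to the least loaded machine:
  Machine 1: jobs [19, 13, 8], load = 40
  Machine 2: jobs [17, 14, 10], load = 41
  Machine 3: jobs [16, 16], load = 32
Makespan = max load = 41

41


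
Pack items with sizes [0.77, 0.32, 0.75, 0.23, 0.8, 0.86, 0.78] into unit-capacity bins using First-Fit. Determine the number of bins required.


Place items sequentially using First-Fit:
  Item 0.77 -> new Bin 1
  Item 0.32 -> new Bin 2
  Item 0.75 -> new Bin 3
  Item 0.23 -> Bin 1 (now 1.0)
  Item 0.8 -> new Bin 4
  Item 0.86 -> new Bin 5
  Item 0.78 -> new Bin 6
Total bins used = 6

6


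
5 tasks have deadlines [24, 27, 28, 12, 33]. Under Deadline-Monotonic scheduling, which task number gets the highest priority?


Sort tasks by relative deadline (ascending):
  Task 4: deadline = 12
  Task 1: deadline = 24
  Task 2: deadline = 27
  Task 3: deadline = 28
  Task 5: deadline = 33
Priority order (highest first): [4, 1, 2, 3, 5]
Highest priority task = 4

4


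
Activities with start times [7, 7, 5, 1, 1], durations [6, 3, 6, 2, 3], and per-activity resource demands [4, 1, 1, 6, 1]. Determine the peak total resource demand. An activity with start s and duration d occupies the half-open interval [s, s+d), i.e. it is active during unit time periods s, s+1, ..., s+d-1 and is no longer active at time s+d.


Each activity i is active on [start_i, start_i + duration_i).
Compute total resource usage per time slot:
  t=0: active resources = [], total = 0
  t=1: active resources = [6, 1], total = 7
  t=2: active resources = [6, 1], total = 7
  t=3: active resources = [1], total = 1
  t=4: active resources = [], total = 0
  t=5: active resources = [1], total = 1
  t=6: active resources = [1], total = 1
  t=7: active resources = [4, 1, 1], total = 6
  t=8: active resources = [4, 1, 1], total = 6
  t=9: active resources = [4, 1, 1], total = 6
  t=10: active resources = [4, 1], total = 5
  t=11: active resources = [4], total = 4
  t=12: active resources = [4], total = 4
Peak resource demand = 7

7


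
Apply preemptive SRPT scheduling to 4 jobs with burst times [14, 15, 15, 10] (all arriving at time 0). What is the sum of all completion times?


Since all jobs arrive at t=0, SRPT equals SPT ordering.
SPT order: [10, 14, 15, 15]
Completion times:
  Job 1: p=10, C=10
  Job 2: p=14, C=24
  Job 3: p=15, C=39
  Job 4: p=15, C=54
Total completion time = 10 + 24 + 39 + 54 = 127

127


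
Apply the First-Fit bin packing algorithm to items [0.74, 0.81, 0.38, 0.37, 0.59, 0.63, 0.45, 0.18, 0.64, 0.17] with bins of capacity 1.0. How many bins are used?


Place items sequentially using First-Fit:
  Item 0.74 -> new Bin 1
  Item 0.81 -> new Bin 2
  Item 0.38 -> new Bin 3
  Item 0.37 -> Bin 3 (now 0.75)
  Item 0.59 -> new Bin 4
  Item 0.63 -> new Bin 5
  Item 0.45 -> new Bin 6
  Item 0.18 -> Bin 1 (now 0.92)
  Item 0.64 -> new Bin 7
  Item 0.17 -> Bin 2 (now 0.98)
Total bins used = 7

7


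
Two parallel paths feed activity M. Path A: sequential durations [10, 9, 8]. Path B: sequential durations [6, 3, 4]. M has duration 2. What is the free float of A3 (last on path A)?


ES(A3) = sum of predecessors on chain A = 19
EF(A3) = ES + duration = 19 + 8 = 27
Successor of A3 is M. ES(M) = max(sum(A), sum(B)) = max(27, 13) = 27
Free float = ES(successor) - EF(current) = 27 - 27 = 0

0


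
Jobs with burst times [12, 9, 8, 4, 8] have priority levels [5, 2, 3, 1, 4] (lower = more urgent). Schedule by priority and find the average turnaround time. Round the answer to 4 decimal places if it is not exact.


Sort by priority (ascending = highest first):
Order: [(1, 4), (2, 9), (3, 8), (4, 8), (5, 12)]
Completion times:
  Priority 1, burst=4, C=4
  Priority 2, burst=9, C=13
  Priority 3, burst=8, C=21
  Priority 4, burst=8, C=29
  Priority 5, burst=12, C=41
Average turnaround = 108/5 = 21.6

21.6


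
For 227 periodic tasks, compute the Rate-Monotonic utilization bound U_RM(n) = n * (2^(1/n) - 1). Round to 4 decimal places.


Compute 2^(1/227) = 1.0030581785
Subtract 1: 1.0030581785 - 1 = 0.0030581785
Multiply by n: 227 * 0.0030581785 = 0.6942065195
Round to 4 dp: 0.6942

0.6942


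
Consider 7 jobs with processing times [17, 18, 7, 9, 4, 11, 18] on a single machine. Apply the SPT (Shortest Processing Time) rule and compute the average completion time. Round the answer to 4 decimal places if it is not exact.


Sort jobs by processing time (SPT order): [4, 7, 9, 11, 17, 18, 18]
Compute completion times sequentially:
  Job 1: processing = 4, completes at 4
  Job 2: processing = 7, completes at 11
  Job 3: processing = 9, completes at 20
  Job 4: processing = 11, completes at 31
  Job 5: processing = 17, completes at 48
  Job 6: processing = 18, completes at 66
  Job 7: processing = 18, completes at 84
Sum of completion times = 264
Average completion time = 264/7 = 37.7143

37.7143


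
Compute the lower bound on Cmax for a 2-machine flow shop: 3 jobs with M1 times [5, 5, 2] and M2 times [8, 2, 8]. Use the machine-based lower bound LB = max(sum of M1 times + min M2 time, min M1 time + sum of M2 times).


LB1 = sum(M1 times) + min(M2 times) = 12 + 2 = 14
LB2 = min(M1 times) + sum(M2 times) = 2 + 18 = 20
Lower bound = max(LB1, LB2) = max(14, 20) = 20

20


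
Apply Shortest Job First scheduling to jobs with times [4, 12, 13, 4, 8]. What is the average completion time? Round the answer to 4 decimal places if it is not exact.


SJF order (ascending): [4, 4, 8, 12, 13]
Completion times:
  Job 1: burst=4, C=4
  Job 2: burst=4, C=8
  Job 3: burst=8, C=16
  Job 4: burst=12, C=28
  Job 5: burst=13, C=41
Average completion = 97/5 = 19.4

19.4


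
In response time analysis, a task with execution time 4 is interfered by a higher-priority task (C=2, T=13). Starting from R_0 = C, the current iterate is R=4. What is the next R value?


R_next = C + ceil(R_prev / T_hp) * C_hp
ceil(4 / 13) = ceil(0.3077) = 1
Interference = 1 * 2 = 2
R_next = 4 + 2 = 6

6


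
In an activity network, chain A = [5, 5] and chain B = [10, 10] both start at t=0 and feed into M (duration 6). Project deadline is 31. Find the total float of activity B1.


Forward pass: ES(B1) = sum of predecessors on chain B = 0
EF = ES + duration = 0 + 10 = 10
Backward pass: LF(M) = deadline = 31; LS(M) = 31 - 6 = 25
LF(B1) = LS(M) - sum(successors on chain B) = 25 - 10 = 15
LS = LF - duration = 15 - 10 = 5
Total float = LS - ES = 5 - 0 = 5

5


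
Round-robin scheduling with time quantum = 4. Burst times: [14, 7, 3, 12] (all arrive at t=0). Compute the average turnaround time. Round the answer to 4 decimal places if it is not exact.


Time quantum = 4
Execution trace:
  J1 runs 4 units, time = 4
  J2 runs 4 units, time = 8
  J3 runs 3 units, time = 11
  J4 runs 4 units, time = 15
  J1 runs 4 units, time = 19
  J2 runs 3 units, time = 22
  J4 runs 4 units, time = 26
  J1 runs 4 units, time = 30
  J4 runs 4 units, time = 34
  J1 runs 2 units, time = 36
Finish times: [36, 22, 11, 34]
Average turnaround = 103/4 = 25.75

25.75


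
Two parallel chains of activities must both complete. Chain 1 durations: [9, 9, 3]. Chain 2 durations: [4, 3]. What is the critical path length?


Path A total = 9 + 9 + 3 = 21
Path B total = 4 + 3 = 7
Critical path = longest path = max(21, 7) = 21

21


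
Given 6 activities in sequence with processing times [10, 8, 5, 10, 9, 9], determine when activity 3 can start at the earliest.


Activity 3 starts after activities 1 through 2 complete.
Predecessor durations: [10, 8]
ES = 10 + 8 = 18

18


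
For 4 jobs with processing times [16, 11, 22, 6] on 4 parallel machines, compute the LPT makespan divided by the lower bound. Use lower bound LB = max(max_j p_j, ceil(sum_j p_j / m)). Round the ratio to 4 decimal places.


LPT order: [22, 16, 11, 6]
Machine loads after assignment: [22, 16, 11, 6]
LPT makespan = 22
Lower bound = max(max_job, ceil(total/4)) = max(22, 14) = 22
Ratio = 22 / 22 = 1.0

1.0


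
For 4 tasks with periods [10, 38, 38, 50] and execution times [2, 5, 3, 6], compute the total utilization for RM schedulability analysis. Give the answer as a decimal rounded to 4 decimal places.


Compute individual utilizations (exact fractions):
  Task 1: C/T = 2/10 = 1/5 (approx. 0.2)
  Task 2: C/T = 5/38 (approx. 0.1316)
  Task 3: C/T = 3/38 (approx. 0.0789)
  Task 4: C/T = 6/50 = 3/25 (approx. 0.12)
Total utilization U = 1/5 + 5/38 + 3/38 + 3/25 = 252/475
Rounded to 4 decimal places: U = 0.5305
RM (Liu & Layland) bound for 4 tasks = 0.756828; compare with U = 252/475 (approx. 0.530526)
U <= bound, so schedulable by RM sufficient condition.

0.5305


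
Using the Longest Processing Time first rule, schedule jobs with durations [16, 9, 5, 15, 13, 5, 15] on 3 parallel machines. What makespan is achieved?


Sort jobs in decreasing order (LPT): [16, 15, 15, 13, 9, 5, 5]
Assign each job to the least loaded machine:
  Machine 1: jobs [16, 5, 5], load = 26
  Machine 2: jobs [15, 13], load = 28
  Machine 3: jobs [15, 9], load = 24
Makespan = max load = 28

28


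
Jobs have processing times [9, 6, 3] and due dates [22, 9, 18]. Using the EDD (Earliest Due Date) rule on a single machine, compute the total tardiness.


Sort by due date (EDD order): [(6, 9), (3, 18), (9, 22)]
Compute completion times and tardiness:
  Job 1: p=6, d=9, C=6, tardiness=max(0,6-9)=0
  Job 2: p=3, d=18, C=9, tardiness=max(0,9-18)=0
  Job 3: p=9, d=22, C=18, tardiness=max(0,18-22)=0
Total tardiness = 0

0


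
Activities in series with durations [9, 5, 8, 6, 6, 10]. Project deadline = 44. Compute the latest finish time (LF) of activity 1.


LF(activity 1) = deadline - sum of successor durations
Successors: activities 2 through 6 with durations [5, 8, 6, 6, 10]
Sum of successor durations = 35
LF = 44 - 35 = 9

9


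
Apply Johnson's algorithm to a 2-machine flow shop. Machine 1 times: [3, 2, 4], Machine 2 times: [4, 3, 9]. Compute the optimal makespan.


Apply Johnson's rule:
  Group 1 (a <= b): [(2, 2, 3), (1, 3, 4), (3, 4, 9)]
  Group 2 (a > b): []
Optimal job order: [2, 1, 3]
Schedule:
  Job 2: M1 done at 2, M2 done at 5
  Job 1: M1 done at 5, M2 done at 9
  Job 3: M1 done at 9, M2 done at 18
Makespan = 18

18


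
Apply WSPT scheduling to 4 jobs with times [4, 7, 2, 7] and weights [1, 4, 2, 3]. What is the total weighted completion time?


Compute p/w ratios and sort ascending (WSPT): [(2, 2), (7, 4), (7, 3), (4, 1)]
Compute weighted completion times:
  Job (p=2,w=2): C=2, w*C=2*2=4
  Job (p=7,w=4): C=9, w*C=4*9=36
  Job (p=7,w=3): C=16, w*C=3*16=48
  Job (p=4,w=1): C=20, w*C=1*20=20
Total weighted completion time = 108

108


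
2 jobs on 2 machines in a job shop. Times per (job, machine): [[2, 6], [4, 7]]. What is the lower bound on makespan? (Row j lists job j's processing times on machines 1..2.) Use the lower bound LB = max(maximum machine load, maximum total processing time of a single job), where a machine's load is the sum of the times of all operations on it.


Machine loads:
  Machine 1: 2 + 4 = 6
  Machine 2: 6 + 7 = 13
Max machine load = 13
Job totals:
  Job 1: 8
  Job 2: 11
Max job total = 11
Lower bound = max(13, 11) = 13

13


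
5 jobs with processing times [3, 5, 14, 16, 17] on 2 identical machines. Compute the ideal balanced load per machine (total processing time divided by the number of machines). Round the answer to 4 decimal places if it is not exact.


Total processing time = 3 + 5 + 14 + 16 + 17 = 55
Number of machines = 2
Ideal balanced load = 55 / 2 = 27.5

27.5


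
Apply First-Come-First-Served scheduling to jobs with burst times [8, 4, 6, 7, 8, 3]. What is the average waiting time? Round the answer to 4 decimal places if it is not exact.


FCFS order (as given): [8, 4, 6, 7, 8, 3]
Waiting times:
  Job 1: wait = 0
  Job 2: wait = 8
  Job 3: wait = 12
  Job 4: wait = 18
  Job 5: wait = 25
  Job 6: wait = 33
Sum of waiting times = 96
Average waiting time = 96/6 = 16.0

16.0
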